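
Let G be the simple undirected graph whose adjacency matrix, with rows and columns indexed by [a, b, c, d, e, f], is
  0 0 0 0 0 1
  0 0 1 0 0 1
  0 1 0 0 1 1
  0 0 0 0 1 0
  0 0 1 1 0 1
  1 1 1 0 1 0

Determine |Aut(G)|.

Degrees alone do not determine every vertex (e.g. a and d both have degree 1), but their neighbour-degree multisets differ: N(a) has degrees [4] while N(d) has degrees [3]. Repeating this refinement separates all vertices, so the only automorphism is the identity.

1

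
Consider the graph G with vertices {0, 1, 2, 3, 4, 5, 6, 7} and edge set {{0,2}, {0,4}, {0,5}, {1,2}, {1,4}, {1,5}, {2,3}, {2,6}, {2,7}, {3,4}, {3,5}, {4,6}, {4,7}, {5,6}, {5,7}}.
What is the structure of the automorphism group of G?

The vertices split by degree into {2, 4, 5} (degree 5) and {0, 1, 3, 6, 7} (degree 3); every edge runs between the two parts, so G is the complete bipartite graph K_{3,5}. Automorphisms preserve the bipartition setwise (since the parts differ in size) and act as S_3 × S_5 within it; |Aut| = 720.

S_3 × S_5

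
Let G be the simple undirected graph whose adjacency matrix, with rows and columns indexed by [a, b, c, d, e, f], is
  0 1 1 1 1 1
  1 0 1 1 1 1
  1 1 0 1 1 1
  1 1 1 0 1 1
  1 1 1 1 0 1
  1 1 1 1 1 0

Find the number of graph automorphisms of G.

720

All 6 vertices are pairwise adjacent: G = K_6. Every bijection on the vertex set is an automorphism of K_6; hence Aut(K_6) ≅ S_6, order 720.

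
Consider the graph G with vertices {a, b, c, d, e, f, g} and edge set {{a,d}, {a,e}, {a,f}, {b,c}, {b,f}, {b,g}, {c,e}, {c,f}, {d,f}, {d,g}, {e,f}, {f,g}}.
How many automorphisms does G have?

12

Vertex f is the unique vertex of degree 6; the remaining 6 vertices each have degree 3 and induce a cycle, so G is the wheel on 7 vertices with hub f. With the hub fixed, the remaining symmetry is that of the rim cycle C_6, giving the dihedral group D_6.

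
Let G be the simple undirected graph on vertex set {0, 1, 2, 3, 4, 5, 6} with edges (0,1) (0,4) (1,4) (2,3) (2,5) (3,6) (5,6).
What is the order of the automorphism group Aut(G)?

48

G has two connected components, {2, 3, 5, 6} and {0, 1, 4}; each is 2-regular, so G = C_4 ⊔ C_3. No automorphism exchanges components of different sizes, hence Aut(G) is the direct product D_3 × D_4, order 48.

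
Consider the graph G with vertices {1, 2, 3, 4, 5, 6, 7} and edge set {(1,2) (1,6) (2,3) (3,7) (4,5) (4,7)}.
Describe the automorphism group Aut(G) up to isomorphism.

the cyclic group of order 2

The degree sequence is [2, 2, 2, 2, 1, 1, 2]; the two degree-1 vertices 5 and 6 are the ends of a path, so G = P_7. The only nontrivial automorphism of a path is the end-to-end reflection, so Aut(G) ≅ Z_2.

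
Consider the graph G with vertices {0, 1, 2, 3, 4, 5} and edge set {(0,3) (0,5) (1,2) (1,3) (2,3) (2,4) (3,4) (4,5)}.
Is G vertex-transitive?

Vertex 3 is the only vertex of degree 4, so every automorphism fixes it; G is not vertex-transitive.

No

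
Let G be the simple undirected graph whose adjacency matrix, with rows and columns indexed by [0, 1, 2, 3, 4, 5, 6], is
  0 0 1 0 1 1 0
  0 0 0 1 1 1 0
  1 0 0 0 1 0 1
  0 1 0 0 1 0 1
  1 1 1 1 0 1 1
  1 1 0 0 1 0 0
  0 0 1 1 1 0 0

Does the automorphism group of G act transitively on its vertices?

No

Vertex 4 is the only vertex of degree 6, so every automorphism fixes it; G is not vertex-transitive.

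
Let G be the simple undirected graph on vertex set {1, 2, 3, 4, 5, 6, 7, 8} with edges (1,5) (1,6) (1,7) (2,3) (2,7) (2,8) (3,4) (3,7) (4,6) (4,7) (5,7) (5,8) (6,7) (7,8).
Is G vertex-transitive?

Vertex 7 is the only vertex of degree 7, so every automorphism fixes it; G is not vertex-transitive.

No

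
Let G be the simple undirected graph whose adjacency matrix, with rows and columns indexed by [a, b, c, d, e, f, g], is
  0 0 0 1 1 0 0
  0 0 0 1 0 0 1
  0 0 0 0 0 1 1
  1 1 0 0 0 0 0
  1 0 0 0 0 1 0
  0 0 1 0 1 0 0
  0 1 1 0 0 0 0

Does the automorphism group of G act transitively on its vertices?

G is 2-regular and connected on 7 vertices, i.e. the cycle C_7. C_7 has 7 rotations and 7 reflections, so Aut(C_7) ≅ D_7 of order 14. This group acts transitively on the 7 vertices.

Yes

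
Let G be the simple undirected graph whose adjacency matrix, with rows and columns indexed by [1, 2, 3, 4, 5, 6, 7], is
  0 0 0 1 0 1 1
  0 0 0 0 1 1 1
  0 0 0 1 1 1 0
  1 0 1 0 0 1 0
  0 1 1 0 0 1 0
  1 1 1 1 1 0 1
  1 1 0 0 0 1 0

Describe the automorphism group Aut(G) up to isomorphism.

Vertex 6 is the unique vertex of degree 6; the remaining 6 vertices each have degree 3 and induce a cycle, so G is the wheel on 7 vertices with hub 6. With the hub fixed, the remaining symmetry is that of the rim cycle C_6, giving the dihedral group D_6.

the dihedral group of order 12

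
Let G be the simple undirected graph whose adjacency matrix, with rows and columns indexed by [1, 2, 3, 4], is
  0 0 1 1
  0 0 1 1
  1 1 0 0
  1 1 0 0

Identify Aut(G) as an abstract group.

G is 2-regular and bipartite on 2^2 = 4 vertices with girth 4; it is the hypercube graph Q_2. Aut(Q_2) consists of the signed permutations of the 2 coordinate axes: 2! permutations times 2^2 sign flips, so |Aut| = 2^2·2! = 8.

the hyperoctahedral group B_2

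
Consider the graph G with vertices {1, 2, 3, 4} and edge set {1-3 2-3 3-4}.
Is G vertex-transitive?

No

Vertex 3 is the only vertex of degree 3, so every automorphism fixes it; G is not vertex-transitive.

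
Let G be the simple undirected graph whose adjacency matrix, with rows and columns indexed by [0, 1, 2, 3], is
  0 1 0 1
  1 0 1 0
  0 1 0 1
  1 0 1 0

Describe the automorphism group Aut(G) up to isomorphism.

the dihedral group of order 8

G is 2-regular and connected on 4 vertices, i.e. the cycle C_4. C_4 has 4 rotations and 4 reflections, so Aut(C_4) ≅ D_4 of order 8.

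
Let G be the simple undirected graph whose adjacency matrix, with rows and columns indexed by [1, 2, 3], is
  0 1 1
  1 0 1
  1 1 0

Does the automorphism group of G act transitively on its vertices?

Every vertex has degree 2, so G is the complete graph K_3. Any permutation of the 3 vertices preserves K_3, so Aut(K_3) = S_3 of order 3! = 6. Under this action every vertex can be carried to every other, so G is vertex-transitive.

Yes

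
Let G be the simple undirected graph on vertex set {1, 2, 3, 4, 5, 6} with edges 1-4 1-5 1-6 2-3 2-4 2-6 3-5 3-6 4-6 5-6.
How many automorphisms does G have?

10

Vertex 6 is the unique vertex of degree 5; the remaining 5 vertices each have degree 3 and induce a cycle, so G is the wheel on 6 vertices with hub 6. Every automorphism fixes the hub and acts on the rim 5-cycle, so Aut(G) ≅ Aut(C_5) = D_5 of order 10.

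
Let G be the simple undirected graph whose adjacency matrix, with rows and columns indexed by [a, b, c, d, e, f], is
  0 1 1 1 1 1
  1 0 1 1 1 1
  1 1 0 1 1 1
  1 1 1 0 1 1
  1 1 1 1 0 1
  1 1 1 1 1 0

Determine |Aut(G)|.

720

All 6 vertices are pairwise adjacent: G = K_6. Any permutation of the 6 vertices preserves K_6, so Aut(K_6) = S_6 of order 6! = 720.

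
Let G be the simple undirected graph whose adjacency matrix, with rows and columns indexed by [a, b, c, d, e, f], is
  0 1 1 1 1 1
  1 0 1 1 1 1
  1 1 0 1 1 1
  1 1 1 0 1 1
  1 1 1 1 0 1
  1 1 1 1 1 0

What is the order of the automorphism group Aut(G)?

Every vertex has degree 5, so G is the complete graph K_6. Every bijection on the vertex set is an automorphism of K_6; hence Aut(K_6) ≅ S_6, order 720.

720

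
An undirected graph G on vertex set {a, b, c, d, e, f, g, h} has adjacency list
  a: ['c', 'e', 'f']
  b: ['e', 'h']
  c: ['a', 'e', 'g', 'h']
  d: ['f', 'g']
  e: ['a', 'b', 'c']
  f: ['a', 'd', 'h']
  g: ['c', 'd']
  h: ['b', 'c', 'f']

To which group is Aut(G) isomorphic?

The degree sequence is [3, 2, 4, 2, 3, 3, 2, 3]. Checking the degree-preserving permutations of the vertex set shows that none except the identity preserves every edge, so Aut(G) is trivial.

1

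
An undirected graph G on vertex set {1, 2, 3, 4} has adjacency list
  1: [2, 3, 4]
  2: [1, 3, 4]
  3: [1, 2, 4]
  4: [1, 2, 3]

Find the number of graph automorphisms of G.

All 4 vertices are pairwise adjacent: G = K_4. Every bijection on the vertex set is an automorphism of K_4; hence Aut(K_4) ≅ S_4, order 24.

24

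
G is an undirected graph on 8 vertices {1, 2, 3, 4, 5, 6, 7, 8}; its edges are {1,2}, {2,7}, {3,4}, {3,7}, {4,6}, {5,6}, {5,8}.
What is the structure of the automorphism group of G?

the cyclic group of order 2

The degree sequence is [1, 2, 2, 2, 2, 2, 2, 1]; the two degree-1 vertices 1 and 8 are the ends of a path, so G = P_8. The only nontrivial automorphism of a path is the end-to-end reflection, so Aut(G) ≅ Z_2.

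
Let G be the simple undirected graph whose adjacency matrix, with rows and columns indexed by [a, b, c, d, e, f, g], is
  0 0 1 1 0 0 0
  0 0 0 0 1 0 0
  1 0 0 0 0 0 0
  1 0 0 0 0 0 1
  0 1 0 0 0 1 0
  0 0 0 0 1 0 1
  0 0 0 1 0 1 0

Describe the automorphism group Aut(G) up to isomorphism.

The degree sequence is [2, 1, 1, 2, 2, 2, 2]; the two degree-1 vertices b and c are the ends of a path, so G = P_7. A path has exactly one nontrivial symmetry — reversal — giving Aut(G) of order 2.

C_2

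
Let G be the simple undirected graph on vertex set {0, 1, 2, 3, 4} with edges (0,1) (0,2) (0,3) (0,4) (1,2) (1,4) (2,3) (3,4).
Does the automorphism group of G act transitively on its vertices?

Vertex 0 is the only vertex of degree 4, so every automorphism fixes it; G is not vertex-transitive.

No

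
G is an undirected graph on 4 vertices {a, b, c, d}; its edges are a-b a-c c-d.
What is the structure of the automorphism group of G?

the cyclic group of order 2

The degree sequence is [2, 1, 2, 1]; the two degree-1 vertices b and d are the ends of a path, so G = P_4. A path has exactly one nontrivial symmetry — reversal — giving Aut(G) of order 2.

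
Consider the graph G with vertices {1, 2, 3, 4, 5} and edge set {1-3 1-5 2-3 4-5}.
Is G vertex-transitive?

Automorphisms preserve degree, but G has vertices of degree 1 and vertices of degree 2; no automorphism maps one to the other, so G is not vertex-transitive.

No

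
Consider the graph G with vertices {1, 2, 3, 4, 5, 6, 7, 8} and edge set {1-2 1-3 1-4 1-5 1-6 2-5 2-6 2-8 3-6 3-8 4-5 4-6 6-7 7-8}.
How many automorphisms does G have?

The degree sequence is [5, 4, 3, 3, 3, 5, 2, 3]. Checking the degree-preserving permutations of the vertex set shows that none except the identity preserves every edge, so Aut(G) is trivial.

1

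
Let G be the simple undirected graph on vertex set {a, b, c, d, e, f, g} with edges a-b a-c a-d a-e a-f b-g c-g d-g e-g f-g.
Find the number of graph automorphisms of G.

240

The vertices split by degree into {a, g} (degree 5) and {b, c, d, e, f} (degree 2); every edge runs between the two parts, so G is the complete bipartite graph K_{2,5}. The parts have unequal sizes, so no automorphism swaps them; each part is permuted independently, giving S_5 × S_2 of order 5!·2! = 240.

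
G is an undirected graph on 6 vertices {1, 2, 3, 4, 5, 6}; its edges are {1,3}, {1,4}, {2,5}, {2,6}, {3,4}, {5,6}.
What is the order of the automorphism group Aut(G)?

72

G has two connected components, {1, 3, 4} and {2, 5, 6}; each is 2-regular, so G = C_3 ⊔ C_3. With two isomorphic components, Aut(G) = Aut(C_3) ≀ S_2 = (D_3 × D_3) ⋊ Z_2: permute each cycle by D_3, then optionally swap the two cycles. Order 2·(2·3)² = 72.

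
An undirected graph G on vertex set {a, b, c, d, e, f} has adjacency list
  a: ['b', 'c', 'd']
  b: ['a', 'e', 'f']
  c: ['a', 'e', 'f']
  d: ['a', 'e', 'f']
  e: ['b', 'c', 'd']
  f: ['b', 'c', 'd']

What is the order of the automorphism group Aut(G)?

72

G is 3-regular and bipartite with parts {b, c, d} and {a, e, f} (each part is independent and every cross-pair is an edge), so G = K_{3,3}. Aut(K_{3,3}) is the wreath product S_3 ≀ Z_2: permute within each part, then optionally swap the parts; |Aut| = 2·(3!)² = 72.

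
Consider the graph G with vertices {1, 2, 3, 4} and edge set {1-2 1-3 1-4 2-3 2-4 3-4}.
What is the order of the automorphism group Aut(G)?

24

All 4 vertices are pairwise adjacent: G = K_4. Every bijection on the vertex set is an automorphism of K_4; hence Aut(K_4) ≅ S_4, order 24.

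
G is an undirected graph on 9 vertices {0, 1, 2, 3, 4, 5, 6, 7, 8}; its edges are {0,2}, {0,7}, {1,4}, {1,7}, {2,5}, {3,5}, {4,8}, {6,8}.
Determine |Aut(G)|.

The degree sequence is [2, 2, 2, 1, 2, 2, 1, 2, 2]; the two degree-1 vertices 3 and 6 are the ends of a path, so G = P_9. A path has exactly one nontrivial symmetry — reversal — giving Aut(G) of order 2.

2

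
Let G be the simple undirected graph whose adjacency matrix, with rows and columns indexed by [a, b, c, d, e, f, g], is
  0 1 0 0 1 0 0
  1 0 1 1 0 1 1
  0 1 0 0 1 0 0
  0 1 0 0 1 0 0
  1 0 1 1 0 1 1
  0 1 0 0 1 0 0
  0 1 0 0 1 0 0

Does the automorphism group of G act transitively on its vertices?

No

Automorphisms preserve degree, but G has vertices of degree 2 and vertices of degree 5; no automorphism maps one to the other, so G is not vertex-transitive.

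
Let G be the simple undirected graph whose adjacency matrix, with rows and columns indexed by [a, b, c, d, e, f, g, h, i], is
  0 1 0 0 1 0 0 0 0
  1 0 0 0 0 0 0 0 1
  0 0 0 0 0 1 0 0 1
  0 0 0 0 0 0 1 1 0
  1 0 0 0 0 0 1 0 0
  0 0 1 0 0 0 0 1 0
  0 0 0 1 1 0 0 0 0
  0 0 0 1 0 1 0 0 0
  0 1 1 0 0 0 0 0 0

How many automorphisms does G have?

18

Every vertex has degree 2 and the graph is connected, so G is the 9-cycle C_9. C_9 has 9 rotations and 9 reflections, so Aut(C_9) ≅ D_9 of order 18.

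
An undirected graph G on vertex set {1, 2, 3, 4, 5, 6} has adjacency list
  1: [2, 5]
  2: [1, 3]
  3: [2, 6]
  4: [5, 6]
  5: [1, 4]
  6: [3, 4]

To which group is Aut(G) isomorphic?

Every vertex has degree 2 and the graph is connected, so G is the 6-cycle C_6. The automorphisms of the 6-cycle are exactly the symmetries of a regular 6-gon: the dihedral group D_6, |D_6| = 12.

D_6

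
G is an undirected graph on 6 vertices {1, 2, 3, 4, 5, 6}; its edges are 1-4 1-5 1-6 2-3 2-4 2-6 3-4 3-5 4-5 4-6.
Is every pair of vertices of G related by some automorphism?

No

Vertex 4 is the only vertex of degree 5, so every automorphism fixes it; G is not vertex-transitive.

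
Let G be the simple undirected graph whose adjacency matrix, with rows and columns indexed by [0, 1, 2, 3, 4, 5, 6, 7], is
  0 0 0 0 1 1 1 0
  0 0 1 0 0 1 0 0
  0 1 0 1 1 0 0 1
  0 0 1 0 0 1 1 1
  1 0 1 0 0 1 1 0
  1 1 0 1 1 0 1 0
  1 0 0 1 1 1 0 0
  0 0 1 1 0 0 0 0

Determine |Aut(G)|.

The degree sequence is [3, 2, 4, 4, 4, 5, 4, 2]. Checking the degree-preserving permutations of the vertex set shows that none except the identity preserves every edge, so Aut(G) is trivial.

1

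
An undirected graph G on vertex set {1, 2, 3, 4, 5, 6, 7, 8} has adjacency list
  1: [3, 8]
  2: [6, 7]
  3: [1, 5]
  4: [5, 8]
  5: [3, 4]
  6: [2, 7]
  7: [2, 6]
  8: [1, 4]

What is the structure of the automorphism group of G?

D_3 × D_5

G has two connected components, {1, 3, 4, 5, 8} and {2, 6, 7}; each is 2-regular, so G = C_5 ⊔ C_3. The components are non-isomorphic (different sizes), so Aut(G) = Aut(C_3) × Aut(C_5) = D_3 × D_5 of order 6·10 = 60.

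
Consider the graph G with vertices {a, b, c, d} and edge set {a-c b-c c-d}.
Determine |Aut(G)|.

Vertex c has degree 3 and every other vertex has degree 1, so G is the star K_{1,3} with centre c. The 3 leaves are pairwise interchangeable while the centre is fixed, giving Aut(G) = S_3.

6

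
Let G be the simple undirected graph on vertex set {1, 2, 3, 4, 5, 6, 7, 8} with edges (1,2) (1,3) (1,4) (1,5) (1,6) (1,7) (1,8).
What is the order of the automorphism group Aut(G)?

5040

Vertex 1 has degree 7 and every other vertex has degree 1, so G is the star K_{1,7} with centre 1. The 7 leaves are pairwise interchangeable while the centre is fixed, giving Aut(G) = S_7.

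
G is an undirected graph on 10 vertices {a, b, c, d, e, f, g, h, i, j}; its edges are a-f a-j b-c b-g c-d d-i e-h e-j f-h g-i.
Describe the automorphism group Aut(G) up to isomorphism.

(D_5 × D_5) ⋊ Z_2

G has two connected components, {a, e, f, h, j} and {b, c, d, g, i}; each is 2-regular, so G = C_5 ⊔ C_5. With two isomorphic components, Aut(G) = Aut(C_5) ≀ S_2 = (D_5 × D_5) ⋊ Z_2: permute each cycle by D_5, then optionally swap the two cycles. Order 2·(2·5)² = 200.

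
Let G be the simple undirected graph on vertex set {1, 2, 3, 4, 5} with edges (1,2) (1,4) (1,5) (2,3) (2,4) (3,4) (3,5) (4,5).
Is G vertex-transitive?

Vertex 4 is the only vertex of degree 4, so every automorphism fixes it; G is not vertex-transitive.

No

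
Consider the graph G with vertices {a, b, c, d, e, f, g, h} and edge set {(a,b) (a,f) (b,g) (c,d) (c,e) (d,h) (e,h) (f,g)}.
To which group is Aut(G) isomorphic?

(D_4 × D_4) ⋊ Z_2

G has two connected components, {a, b, f, g} and {c, d, e, h}; each is 2-regular, so G = C_4 ⊔ C_4. With two isomorphic components, Aut(G) = Aut(C_4) ≀ S_2 = (D_4 × D_4) ⋊ Z_2: permute each cycle by D_4, then optionally swap the two cycles. Order 2·(2·4)² = 128.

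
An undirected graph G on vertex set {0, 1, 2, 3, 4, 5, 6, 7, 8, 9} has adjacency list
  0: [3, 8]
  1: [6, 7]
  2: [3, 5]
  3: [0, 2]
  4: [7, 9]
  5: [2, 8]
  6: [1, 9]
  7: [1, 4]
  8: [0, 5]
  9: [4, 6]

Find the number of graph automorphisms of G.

G has two connected components, {0, 2, 3, 5, 8} and {1, 4, 6, 7, 9}; each is 2-regular, so G = C_5 ⊔ C_5. Aut of a disjoint union of two copies of C_5 is the wreath product D_5 ≀ Z_2, of order 2·10² = 200.

200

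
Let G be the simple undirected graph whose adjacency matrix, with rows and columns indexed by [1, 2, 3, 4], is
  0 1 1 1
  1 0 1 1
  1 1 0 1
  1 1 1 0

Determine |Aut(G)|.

24

Every vertex has degree 3, so G is the complete graph K_4. Every bijection on the vertex set is an automorphism of K_4; hence Aut(K_4) ≅ S_4, order 24.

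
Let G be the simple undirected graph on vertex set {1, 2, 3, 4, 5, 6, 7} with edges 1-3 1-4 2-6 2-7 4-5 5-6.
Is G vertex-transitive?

Automorphisms preserve degree, but G has vertices of degree 1 and vertices of degree 2; no automorphism maps one to the other, so G is not vertex-transitive.

No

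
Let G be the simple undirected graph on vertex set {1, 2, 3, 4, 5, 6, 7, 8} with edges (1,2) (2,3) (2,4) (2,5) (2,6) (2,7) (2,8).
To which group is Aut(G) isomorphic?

S_7

Vertex 2 has degree 7 and every other vertex has degree 1, so G is the star K_{1,7} with centre 2. The 7 leaves are pairwise interchangeable while the centre is fixed, giving Aut(G) = S_7.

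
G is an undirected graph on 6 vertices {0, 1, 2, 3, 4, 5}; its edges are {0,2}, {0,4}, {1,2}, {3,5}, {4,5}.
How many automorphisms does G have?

2

The degree sequence is [2, 1, 2, 1, 2, 2]; the two degree-1 vertices 1 and 3 are the ends of a path, so G = P_6. A path has exactly one nontrivial symmetry — reversal — giving Aut(G) of order 2.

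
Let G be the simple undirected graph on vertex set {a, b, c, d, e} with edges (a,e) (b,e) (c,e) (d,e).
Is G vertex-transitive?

No

Vertex e is the only vertex of degree 4, so every automorphism fixes it; G is not vertex-transitive.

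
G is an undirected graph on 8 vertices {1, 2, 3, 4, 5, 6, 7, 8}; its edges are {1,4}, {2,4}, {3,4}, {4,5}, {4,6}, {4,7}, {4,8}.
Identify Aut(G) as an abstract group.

Vertex 4 has degree 7 and every other vertex has degree 1, so G is the star K_{1,7} with centre 4. Any automorphism fixes the centre and permutes the 7 leaves freely, so Aut(G) ≅ S_7 of order 7! = 5040.

the symmetric group on 7 letters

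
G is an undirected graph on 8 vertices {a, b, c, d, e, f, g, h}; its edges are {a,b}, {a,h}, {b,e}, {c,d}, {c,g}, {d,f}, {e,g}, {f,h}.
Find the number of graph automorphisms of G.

Every vertex has degree 2 and the graph is connected, so G is the 8-cycle C_8. The automorphisms of the 8-cycle are exactly the symmetries of a regular 8-gon: the dihedral group D_8, |D_8| = 16.

16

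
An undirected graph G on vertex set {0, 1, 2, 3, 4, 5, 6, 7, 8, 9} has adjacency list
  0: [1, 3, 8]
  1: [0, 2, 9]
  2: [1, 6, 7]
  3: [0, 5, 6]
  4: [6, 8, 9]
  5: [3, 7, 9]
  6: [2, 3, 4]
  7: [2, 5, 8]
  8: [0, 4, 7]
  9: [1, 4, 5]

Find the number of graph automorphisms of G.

120

G is 3-regular on 10 vertices with no triangles and no 4-cycles (girth 5): this is the Petersen graph. It is a classical fact that the Petersen graph has automorphism group S_5 (order 120), arising from its description as the Kneser graph K(5,2).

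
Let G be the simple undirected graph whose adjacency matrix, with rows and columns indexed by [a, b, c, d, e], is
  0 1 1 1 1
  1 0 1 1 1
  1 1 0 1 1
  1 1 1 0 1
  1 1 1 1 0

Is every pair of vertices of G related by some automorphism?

Every vertex has degree 4, so G is the complete graph K_5. Any permutation of the 5 vertices preserves K_5, so Aut(K_5) = S_5 of order 5! = 120. This group acts transitively on the 5 vertices.

Yes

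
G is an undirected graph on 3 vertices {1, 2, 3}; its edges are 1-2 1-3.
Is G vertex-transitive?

No

Vertex 1 is the only vertex of degree 2, so every automorphism fixes it; G is not vertex-transitive.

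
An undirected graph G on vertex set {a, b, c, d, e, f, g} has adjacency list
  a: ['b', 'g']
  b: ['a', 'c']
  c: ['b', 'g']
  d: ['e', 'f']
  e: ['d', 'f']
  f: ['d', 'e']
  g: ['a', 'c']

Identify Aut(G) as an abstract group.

D_4 × D_3

G has two connected components, {a, b, c, g} and {d, e, f}; each is 2-regular, so G = C_4 ⊔ C_3. No automorphism exchanges components of different sizes, hence Aut(G) is the direct product D_4 × D_3, order 48.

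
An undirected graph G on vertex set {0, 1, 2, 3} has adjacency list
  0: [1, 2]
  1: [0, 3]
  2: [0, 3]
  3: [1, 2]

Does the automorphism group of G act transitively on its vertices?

G is 2-regular and bipartite with parts {0, 3} and {1, 2} (each part is independent and every cross-pair is an edge), so G = K_{2,2}. Aut(K_{2,2}) is the wreath product S_2 ≀ Z_2: permute within each part, then optionally swap the parts; |Aut| = 2·(2!)² = 8. Under this action every vertex can be carried to every other, so G is vertex-transitive.

Yes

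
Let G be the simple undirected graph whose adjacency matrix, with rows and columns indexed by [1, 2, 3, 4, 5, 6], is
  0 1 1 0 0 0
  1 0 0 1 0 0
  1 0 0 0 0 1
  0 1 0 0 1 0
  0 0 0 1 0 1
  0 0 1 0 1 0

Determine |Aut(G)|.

Every vertex has degree 2 and the graph is connected, so G is the 6-cycle C_6. C_6 has 6 rotations and 6 reflections, so Aut(C_6) ≅ D_6 of order 12.

12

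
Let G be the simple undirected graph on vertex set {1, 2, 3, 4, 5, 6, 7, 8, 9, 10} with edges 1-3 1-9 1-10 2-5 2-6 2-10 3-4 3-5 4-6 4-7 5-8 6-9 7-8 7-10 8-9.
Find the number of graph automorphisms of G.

G is 3-regular on 10 vertices with no triangles and no 4-cycles (girth 5): this is the Petersen graph. Viewing the Petersen graph as the Kneser graph K(5,2) — vertices are 2-subsets of {1,…,5}, edges join disjoint pairs — its automorphisms are exactly the permutations of the 5-element set, so Aut ≅ S_5 of order 120.

120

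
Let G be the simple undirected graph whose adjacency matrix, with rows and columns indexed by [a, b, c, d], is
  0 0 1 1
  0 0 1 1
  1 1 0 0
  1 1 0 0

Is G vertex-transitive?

G is 2-regular and bipartite on 2^2 = 4 vertices with girth 4; it is the hypercube graph Q_2. The symmetry group of the 2-cube is the hyperoctahedral group B_2 = Z_2 ≀ S_2, of order 2^2·2! = 8. Under this action every vertex can be carried to every other, so G is vertex-transitive.

Yes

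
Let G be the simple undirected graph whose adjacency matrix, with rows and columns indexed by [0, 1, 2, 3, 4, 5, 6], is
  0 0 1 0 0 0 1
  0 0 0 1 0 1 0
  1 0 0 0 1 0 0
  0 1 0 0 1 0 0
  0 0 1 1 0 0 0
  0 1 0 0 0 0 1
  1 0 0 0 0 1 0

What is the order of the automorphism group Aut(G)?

14

G is 2-regular and connected on 7 vertices, i.e. the cycle C_7. The automorphisms of the 7-cycle are exactly the symmetries of a regular 7-gon: the dihedral group D_7, |D_7| = 14.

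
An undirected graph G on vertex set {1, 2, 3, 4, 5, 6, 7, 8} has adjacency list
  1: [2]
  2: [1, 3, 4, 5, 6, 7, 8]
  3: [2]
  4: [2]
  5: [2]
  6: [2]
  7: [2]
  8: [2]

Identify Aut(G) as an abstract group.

Vertex 2 has degree 7 and every other vertex has degree 1, so G is the star K_{1,7} with centre 2. Any automorphism fixes the centre and permutes the 7 leaves freely, so Aut(G) ≅ S_7 of order 7! = 5040.

S_7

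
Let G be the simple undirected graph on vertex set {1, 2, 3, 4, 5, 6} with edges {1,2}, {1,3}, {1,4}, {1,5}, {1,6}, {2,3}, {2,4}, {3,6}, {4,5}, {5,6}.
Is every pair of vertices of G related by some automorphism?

No

Vertex 1 is the only vertex of degree 5, so every automorphism fixes it; G is not vertex-transitive.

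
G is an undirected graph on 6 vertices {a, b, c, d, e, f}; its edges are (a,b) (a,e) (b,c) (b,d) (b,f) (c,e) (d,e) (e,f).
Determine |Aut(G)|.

The vertices split by degree into {b, e} (degree 4) and {a, c, d, f} (degree 2); every edge runs between the two parts, so G is the complete bipartite graph K_{2,4}. Automorphisms preserve the bipartition setwise (since the parts differ in size) and act as S_2 × S_4 within it; |Aut| = 48.

48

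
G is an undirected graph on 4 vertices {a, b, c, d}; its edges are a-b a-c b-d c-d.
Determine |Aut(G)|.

G is 2-regular and bipartite with parts {a, d} and {b, c} (each part is independent and every cross-pair is an edge), so G = K_{2,2}. Each part can be permuted independently (S_2 × S_2) and the two equal-size parts can also be swapped, giving (S_2 × S_2) ⋊ Z_2 of order 2·(2!)² = 8.

8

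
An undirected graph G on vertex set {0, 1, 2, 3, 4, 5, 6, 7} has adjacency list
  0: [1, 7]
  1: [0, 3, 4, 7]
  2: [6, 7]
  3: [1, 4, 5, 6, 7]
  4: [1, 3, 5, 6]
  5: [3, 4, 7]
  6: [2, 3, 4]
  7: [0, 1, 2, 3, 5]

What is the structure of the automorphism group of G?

{e}

Degrees alone do not determine every vertex (e.g. 0 and 2 both have degree 2), but their neighbour-degree multisets differ: N(0) has degrees [4, 5] while N(2) has degrees [3, 5]. Repeating this refinement separates all vertices, so the only automorphism is the identity.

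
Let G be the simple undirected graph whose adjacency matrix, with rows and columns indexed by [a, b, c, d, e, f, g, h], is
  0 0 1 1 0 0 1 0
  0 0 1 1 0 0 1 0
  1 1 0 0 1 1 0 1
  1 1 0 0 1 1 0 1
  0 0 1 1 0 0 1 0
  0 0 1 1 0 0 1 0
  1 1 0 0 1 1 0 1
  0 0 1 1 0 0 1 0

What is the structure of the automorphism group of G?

S_3 × S_5

The vertices split by degree into {c, d, g} (degree 5) and {a, b, e, f, h} (degree 3); every edge runs between the two parts, so G is the complete bipartite graph K_{3,5}. The parts have unequal sizes, so no automorphism swaps them; each part is permuted independently, giving S_3 × S_5 of order 3!·5! = 720.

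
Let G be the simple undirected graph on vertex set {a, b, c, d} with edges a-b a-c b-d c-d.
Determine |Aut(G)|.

8

G is 2-regular and bipartite on 2^2 = 4 vertices with girth 4; it is the hypercube graph Q_2. The symmetry group of the 2-cube is the hyperoctahedral group B_2 = Z_2 ≀ S_2, of order 2^2·2! = 8.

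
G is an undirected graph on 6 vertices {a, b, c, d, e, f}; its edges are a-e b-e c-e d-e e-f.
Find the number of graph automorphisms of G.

120

Vertex e has degree 5 and every other vertex has degree 1, so G is the star K_{1,5} with centre e. Any automorphism fixes the centre and permutes the 5 leaves freely, so Aut(G) ≅ S_5 of order 5! = 120.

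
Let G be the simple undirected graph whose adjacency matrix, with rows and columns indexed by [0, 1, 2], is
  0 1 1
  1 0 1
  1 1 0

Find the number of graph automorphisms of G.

All 3 vertices are pairwise adjacent: G = K_3. Every bijection on the vertex set is an automorphism of K_3; hence Aut(K_3) ≅ S_3, order 6.

6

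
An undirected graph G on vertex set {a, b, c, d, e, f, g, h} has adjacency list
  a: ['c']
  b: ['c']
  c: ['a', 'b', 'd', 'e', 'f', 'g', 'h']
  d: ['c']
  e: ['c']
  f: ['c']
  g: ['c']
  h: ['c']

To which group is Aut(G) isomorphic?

Vertex c has degree 7 and every other vertex has degree 1, so G is the star K_{1,7} with centre c. The 7 leaves are pairwise interchangeable while the centre is fixed, giving Aut(G) = S_7.

S_7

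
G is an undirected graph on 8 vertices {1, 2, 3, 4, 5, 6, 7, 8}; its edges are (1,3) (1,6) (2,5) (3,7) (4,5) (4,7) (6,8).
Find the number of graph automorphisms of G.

The degree sequence is [2, 1, 2, 2, 2, 2, 2, 1]; the two degree-1 vertices 2 and 8 are the ends of a path, so G = P_8. A path has exactly one nontrivial symmetry — reversal — giving Aut(G) of order 2.

2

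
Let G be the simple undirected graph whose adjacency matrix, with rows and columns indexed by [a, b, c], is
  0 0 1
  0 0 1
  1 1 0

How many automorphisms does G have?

The degree sequence is [1, 1, 2]; the two degree-1 vertices a and b are the ends of a path, so G = P_3. A path has exactly one nontrivial symmetry — reversal — giving Aut(G) of order 2.

2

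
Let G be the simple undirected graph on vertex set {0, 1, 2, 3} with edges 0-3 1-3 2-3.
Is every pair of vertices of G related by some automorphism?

Vertex 3 is the only vertex of degree 3, so every automorphism fixes it; G is not vertex-transitive.

No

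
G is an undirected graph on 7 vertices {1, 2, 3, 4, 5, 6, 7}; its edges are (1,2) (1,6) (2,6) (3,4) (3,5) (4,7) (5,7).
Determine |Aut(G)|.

48

G has two connected components, {3, 4, 5, 7} and {1, 2, 6}; each is 2-regular, so G = C_4 ⊔ C_3. No automorphism exchanges components of different sizes, hence Aut(G) is the direct product D_3 × D_4, order 48.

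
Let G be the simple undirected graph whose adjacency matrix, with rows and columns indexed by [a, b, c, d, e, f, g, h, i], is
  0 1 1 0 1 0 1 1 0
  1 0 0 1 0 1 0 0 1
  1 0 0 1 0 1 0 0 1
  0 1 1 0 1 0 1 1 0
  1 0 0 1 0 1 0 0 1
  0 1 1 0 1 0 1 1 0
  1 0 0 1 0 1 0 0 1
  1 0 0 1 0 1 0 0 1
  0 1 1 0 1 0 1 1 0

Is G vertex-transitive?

No

Automorphisms preserve degree, but G has vertices of degree 4 and vertices of degree 5; no automorphism maps one to the other, so G is not vertex-transitive.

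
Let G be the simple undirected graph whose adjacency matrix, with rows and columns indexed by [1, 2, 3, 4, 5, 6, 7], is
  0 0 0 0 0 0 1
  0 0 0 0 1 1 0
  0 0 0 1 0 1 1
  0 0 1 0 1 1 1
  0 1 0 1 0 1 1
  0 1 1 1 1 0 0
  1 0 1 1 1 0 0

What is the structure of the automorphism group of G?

Degrees alone do not determine every vertex (e.g. 4 and 5 both have degree 4), but their neighbour-degree multisets differ: N(4) has degrees [3, 4, 4, 4] while N(5) has degrees [2, 4, 4, 4]. Repeating this refinement separates all vertices, so the only automorphism is the identity.

1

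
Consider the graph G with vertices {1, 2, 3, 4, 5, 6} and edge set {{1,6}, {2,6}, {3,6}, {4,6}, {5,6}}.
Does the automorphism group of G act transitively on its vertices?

No

Vertex 6 is the only vertex of degree 5, so every automorphism fixes it; G is not vertex-transitive.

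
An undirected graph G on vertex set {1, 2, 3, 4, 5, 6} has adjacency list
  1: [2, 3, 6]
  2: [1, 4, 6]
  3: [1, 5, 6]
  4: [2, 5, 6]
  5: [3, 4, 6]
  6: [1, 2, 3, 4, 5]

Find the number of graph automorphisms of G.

Vertex 6 is the unique vertex of degree 5; the remaining 5 vertices each have degree 3 and induce a cycle, so G is the wheel on 6 vertices with hub 6. Every automorphism fixes the hub and acts on the rim 5-cycle, so Aut(G) ≅ Aut(C_5) = D_5 of order 10.

10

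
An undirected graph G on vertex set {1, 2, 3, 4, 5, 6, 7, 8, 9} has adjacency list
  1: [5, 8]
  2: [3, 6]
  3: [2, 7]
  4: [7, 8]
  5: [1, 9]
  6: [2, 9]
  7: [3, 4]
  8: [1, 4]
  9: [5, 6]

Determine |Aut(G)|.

18

Every vertex has degree 2 and the graph is connected, so G is the 9-cycle C_9. C_9 has 9 rotations and 9 reflections, so Aut(C_9) ≅ D_9 of order 18.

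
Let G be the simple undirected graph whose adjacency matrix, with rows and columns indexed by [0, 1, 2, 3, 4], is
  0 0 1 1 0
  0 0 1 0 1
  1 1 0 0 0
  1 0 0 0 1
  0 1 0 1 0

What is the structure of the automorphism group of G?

the dihedral group of order 10

Every vertex has degree 2 and the graph is connected, so G is the 5-cycle C_5. C_5 has 5 rotations and 5 reflections, so Aut(C_5) ≅ D_5 of order 10.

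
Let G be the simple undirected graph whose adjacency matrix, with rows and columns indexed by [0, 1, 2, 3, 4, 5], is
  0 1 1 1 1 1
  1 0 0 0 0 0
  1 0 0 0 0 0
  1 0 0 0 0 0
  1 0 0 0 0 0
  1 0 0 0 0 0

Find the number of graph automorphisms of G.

Vertex 0 has degree 5 and every other vertex has degree 1, so G is the star K_{1,5} with centre 0. The 5 leaves are pairwise interchangeable while the centre is fixed, giving Aut(G) = S_5.

120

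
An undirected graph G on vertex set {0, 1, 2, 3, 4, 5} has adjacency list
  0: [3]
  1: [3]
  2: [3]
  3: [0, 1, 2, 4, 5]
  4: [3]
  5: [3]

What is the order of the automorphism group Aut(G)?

120

Vertex 3 has degree 5 and every other vertex has degree 1, so G is the star K_{1,5} with centre 3. The 5 leaves are pairwise interchangeable while the centre is fixed, giving Aut(G) = S_5.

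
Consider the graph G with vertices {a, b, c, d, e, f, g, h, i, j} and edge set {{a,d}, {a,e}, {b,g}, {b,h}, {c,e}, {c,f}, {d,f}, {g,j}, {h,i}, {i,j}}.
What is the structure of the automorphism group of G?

D_5 ≀ Z_2

G has two connected components, {b, g, h, i, j} and {a, c, d, e, f}; each is 2-regular, so G = C_5 ⊔ C_5. With two isomorphic components, Aut(G) = Aut(C_5) ≀ S_2 = (D_5 × D_5) ⋊ Z_2: permute each cycle by D_5, then optionally swap the two cycles. Order 2·(2·5)² = 200.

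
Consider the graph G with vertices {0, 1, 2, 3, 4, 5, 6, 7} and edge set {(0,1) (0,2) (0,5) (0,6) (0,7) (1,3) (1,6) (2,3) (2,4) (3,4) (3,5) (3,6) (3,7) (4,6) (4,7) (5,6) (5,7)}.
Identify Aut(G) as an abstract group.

Degrees alone do not determine every vertex (e.g. 0 and 6 both have degree 5), but their neighbour-degree multisets differ: N(0) has degrees [3, 3, 4, 4, 5] while N(6) has degrees [3, 4, 4, 5, 6]. Repeating this refinement separates all vertices, so the only automorphism is the identity.

the trivial group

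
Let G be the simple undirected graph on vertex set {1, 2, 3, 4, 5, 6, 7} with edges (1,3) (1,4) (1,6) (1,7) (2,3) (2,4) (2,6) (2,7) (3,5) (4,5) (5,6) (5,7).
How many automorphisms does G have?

144

The vertices split by degree into {1, 2, 5} (degree 4) and {3, 4, 6, 7} (degree 3); every edge runs between the two parts, so G is the complete bipartite graph K_{3,4}. Automorphisms preserve the bipartition setwise (since the parts differ in size) and act as S_4 × S_3 within it; |Aut| = 144.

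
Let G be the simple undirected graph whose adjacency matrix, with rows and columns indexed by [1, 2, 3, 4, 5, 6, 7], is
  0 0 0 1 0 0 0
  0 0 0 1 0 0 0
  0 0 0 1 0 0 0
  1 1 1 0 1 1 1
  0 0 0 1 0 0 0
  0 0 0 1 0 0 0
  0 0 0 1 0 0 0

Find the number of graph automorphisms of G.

720

Vertex 4 has degree 6 and every other vertex has degree 1, so G is the star K_{1,6} with centre 4. Any automorphism fixes the centre and permutes the 6 leaves freely, so Aut(G) ≅ S_6 of order 6! = 720.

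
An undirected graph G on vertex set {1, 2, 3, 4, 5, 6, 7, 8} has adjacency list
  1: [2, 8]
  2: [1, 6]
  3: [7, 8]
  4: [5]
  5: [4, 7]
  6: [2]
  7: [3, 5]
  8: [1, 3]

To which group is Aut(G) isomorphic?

The degree sequence is [2, 2, 2, 1, 2, 1, 2, 2]; the two degree-1 vertices 4 and 6 are the ends of a path, so G = P_8. A path has exactly one nontrivial symmetry — reversal — giving Aut(G) of order 2.

C_2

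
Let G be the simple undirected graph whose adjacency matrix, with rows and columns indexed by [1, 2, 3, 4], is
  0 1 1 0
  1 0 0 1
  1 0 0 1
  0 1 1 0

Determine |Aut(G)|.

8

G is 2-regular and connected on 4 vertices, i.e. the cycle C_4. C_4 has 4 rotations and 4 reflections, so Aut(C_4) ≅ D_4 of order 8.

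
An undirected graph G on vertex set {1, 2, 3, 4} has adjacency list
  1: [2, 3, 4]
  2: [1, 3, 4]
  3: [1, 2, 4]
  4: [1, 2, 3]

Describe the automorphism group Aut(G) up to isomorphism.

the symmetric group on 4 letters

Every vertex has degree 3, so G is the complete graph K_4. Every bijection on the vertex set is an automorphism of K_4; hence Aut(K_4) ≅ S_4, order 24.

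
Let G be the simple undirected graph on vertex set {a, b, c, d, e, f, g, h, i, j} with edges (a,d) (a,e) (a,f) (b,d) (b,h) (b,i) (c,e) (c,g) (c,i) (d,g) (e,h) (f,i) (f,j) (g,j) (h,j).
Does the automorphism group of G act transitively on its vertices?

G is 3-regular on 10 vertices with no triangles and no 4-cycles (girth 5): this is the Petersen graph. Viewing the Petersen graph as the Kneser graph K(5,2) — vertices are 2-subsets of {1,…,5}, edges join disjoint pairs — its automorphisms are exactly the permutations of the 5-element set, so Aut ≅ S_5 of order 120. This group acts transitively on the 10 vertices.

Yes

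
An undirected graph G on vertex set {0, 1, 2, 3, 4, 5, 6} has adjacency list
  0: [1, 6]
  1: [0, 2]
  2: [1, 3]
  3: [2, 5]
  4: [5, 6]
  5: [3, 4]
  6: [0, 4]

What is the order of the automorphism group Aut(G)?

14

G is 2-regular and connected on 7 vertices, i.e. the cycle C_7. The automorphisms of the 7-cycle are exactly the symmetries of a regular 7-gon: the dihedral group D_7, |D_7| = 14.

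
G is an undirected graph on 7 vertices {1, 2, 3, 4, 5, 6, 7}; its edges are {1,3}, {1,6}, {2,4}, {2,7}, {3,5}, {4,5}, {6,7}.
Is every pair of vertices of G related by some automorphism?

Yes

G is 2-regular and connected on 7 vertices, i.e. the cycle C_7. The automorphisms of the 7-cycle are exactly the symmetries of a regular 7-gon: the dihedral group D_7, |D_7| = 14. Under this action every vertex can be carried to every other, so G is vertex-transitive.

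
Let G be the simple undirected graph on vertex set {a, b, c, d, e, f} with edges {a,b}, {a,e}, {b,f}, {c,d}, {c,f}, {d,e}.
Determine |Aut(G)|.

G is 2-regular and connected on 6 vertices, i.e. the cycle C_6. C_6 has 6 rotations and 6 reflections, so Aut(C_6) ≅ D_6 of order 12.

12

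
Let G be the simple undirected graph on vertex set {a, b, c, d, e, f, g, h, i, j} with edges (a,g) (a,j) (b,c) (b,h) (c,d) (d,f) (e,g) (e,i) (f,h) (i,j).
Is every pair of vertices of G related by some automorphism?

Yes

G has two connected components, {b, c, d, f, h} and {a, e, g, i, j}; each is 2-regular, so G = C_5 ⊔ C_5. Aut of a disjoint union of two copies of C_5 is the wreath product D_5 ≀ Z_2, of order 2·10² = 200. Under this action every vertex can be carried to every other, so G is vertex-transitive.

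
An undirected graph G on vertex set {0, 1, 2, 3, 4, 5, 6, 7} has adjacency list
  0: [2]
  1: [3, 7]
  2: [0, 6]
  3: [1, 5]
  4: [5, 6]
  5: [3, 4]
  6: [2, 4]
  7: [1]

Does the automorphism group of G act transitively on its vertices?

Automorphisms preserve degree, but G has vertices of degree 1 and vertices of degree 2; no automorphism maps one to the other, so G is not vertex-transitive.

No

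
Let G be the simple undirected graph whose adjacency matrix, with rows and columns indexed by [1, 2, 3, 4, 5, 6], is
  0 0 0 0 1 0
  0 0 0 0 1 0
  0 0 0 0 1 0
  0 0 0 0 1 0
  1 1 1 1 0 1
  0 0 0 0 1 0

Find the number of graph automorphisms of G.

120

Vertex 5 has degree 5 and every other vertex has degree 1, so G is the star K_{1,5} with centre 5. Any automorphism fixes the centre and permutes the 5 leaves freely, so Aut(G) ≅ S_5 of order 5! = 120.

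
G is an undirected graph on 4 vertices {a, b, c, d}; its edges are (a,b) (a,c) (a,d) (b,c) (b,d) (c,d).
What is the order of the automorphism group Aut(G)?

24

All 4 vertices are pairwise adjacent: G = K_4. Any permutation of the 4 vertices preserves K_4, so Aut(K_4) = S_4 of order 4! = 24.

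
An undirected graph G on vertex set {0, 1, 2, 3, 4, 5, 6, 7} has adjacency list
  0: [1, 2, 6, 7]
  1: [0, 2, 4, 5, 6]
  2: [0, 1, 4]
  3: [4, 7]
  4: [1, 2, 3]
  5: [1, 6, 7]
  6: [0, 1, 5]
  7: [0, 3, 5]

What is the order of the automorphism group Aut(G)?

The degree sequence is [4, 5, 3, 2, 3, 3, 3, 3]. Checking the degree-preserving permutations of the vertex set shows that none except the identity preserves every edge, so Aut(G) is trivial.

1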